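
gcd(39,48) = 3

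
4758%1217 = 1107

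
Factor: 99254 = 2^1*49627^1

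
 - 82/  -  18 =41/9 = 4.56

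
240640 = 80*3008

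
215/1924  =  215/1924 = 0.11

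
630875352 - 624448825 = 6426527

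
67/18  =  67/18  =  3.72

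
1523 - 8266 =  - 6743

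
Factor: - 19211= - 19211^1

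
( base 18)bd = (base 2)11010011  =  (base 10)211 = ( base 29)78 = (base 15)E1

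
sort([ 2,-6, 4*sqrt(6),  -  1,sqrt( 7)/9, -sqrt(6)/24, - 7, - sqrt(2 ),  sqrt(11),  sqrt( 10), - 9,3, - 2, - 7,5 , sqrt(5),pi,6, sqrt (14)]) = [  -  9, - 7, - 7, - 6,-2, - sqrt( 2), - 1 ,- sqrt(6 )/24,sqrt (7) /9,2,sqrt(5), 3, pi, sqrt(10), sqrt(11), sqrt (14 ), 5, 6, 4*sqrt(6) ] 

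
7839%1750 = 839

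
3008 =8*376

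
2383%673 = 364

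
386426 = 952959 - 566533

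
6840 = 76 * 90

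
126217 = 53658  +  72559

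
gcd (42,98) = 14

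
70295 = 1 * 70295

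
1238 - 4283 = -3045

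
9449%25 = 24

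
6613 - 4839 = 1774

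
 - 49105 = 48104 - 97209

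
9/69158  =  9/69158 = 0.00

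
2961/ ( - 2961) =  - 1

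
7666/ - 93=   -  83 + 53/93 = - 82.43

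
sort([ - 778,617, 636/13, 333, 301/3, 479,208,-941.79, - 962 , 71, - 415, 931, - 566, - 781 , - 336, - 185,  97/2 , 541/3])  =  [ - 962, - 941.79 , - 781, - 778,- 566,-415, - 336, - 185, 97/2, 636/13,71,301/3,541/3 , 208, 333,479,  617, 931]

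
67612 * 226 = 15280312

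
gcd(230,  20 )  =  10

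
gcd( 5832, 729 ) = 729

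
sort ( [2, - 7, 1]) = [ -7,1, 2]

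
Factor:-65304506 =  - 2^1*32652253^1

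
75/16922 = 75/16922 = 0.00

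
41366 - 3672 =37694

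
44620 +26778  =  71398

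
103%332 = 103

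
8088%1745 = 1108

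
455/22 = 455/22 = 20.68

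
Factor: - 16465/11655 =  -3^( - 2)*7^( - 1)*89^1 = - 89/63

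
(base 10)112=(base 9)134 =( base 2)1110000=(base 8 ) 160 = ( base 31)3J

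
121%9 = 4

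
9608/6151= 1 + 3457/6151 =1.56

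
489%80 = 9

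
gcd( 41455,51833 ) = 1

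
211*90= 18990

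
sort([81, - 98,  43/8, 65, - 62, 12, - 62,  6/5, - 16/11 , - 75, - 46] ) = [-98, - 75,-62, - 62, - 46,-16/11,  6/5, 43/8,12, 65,81 ] 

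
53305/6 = 8884 +1/6= 8884.17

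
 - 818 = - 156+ - 662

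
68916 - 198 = 68718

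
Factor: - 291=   -3^1*97^1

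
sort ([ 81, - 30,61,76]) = [ - 30,61  ,  76,81]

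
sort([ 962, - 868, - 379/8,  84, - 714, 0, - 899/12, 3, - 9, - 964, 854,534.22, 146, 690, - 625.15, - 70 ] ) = [ - 964, - 868, - 714, - 625.15, - 899/12, - 70, - 379/8, - 9 , 0, 3,  84, 146, 534.22 , 690,854,962]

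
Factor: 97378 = 2^1  *  181^1*269^1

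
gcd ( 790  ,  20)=10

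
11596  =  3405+8191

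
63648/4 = 15912 = 15912.00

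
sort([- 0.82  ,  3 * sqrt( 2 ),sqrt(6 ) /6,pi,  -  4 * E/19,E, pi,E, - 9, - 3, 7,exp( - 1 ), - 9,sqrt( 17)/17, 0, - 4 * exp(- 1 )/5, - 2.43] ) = [ - 9,-9, - 3, - 2.43,-0.82,- 4 * E/19,-4*exp (-1 ) /5, 0, sqrt ( 17 ) /17,exp( - 1 ), sqrt( 6)/6, E, E,pi,pi,3 * sqrt (2),  7]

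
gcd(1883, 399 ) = 7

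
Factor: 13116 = 2^2*3^1*1093^1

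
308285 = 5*61657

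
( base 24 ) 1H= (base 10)41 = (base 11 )38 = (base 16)29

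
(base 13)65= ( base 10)83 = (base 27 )32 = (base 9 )102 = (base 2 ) 1010011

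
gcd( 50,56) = 2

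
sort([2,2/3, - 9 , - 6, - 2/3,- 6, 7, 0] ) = [ - 9,  -  6, - 6, - 2/3,0, 2/3 , 2, 7 ]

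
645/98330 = 129/19666 = 0.01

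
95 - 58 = 37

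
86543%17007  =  1508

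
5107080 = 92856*55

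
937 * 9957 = 9329709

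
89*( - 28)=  - 2492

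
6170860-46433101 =-40262241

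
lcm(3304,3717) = 29736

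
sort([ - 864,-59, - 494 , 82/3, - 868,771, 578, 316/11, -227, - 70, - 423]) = [ - 868, - 864,-494, - 423, - 227, - 70,  -  59, 82/3, 316/11 , 578,771]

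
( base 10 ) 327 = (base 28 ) bj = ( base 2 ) 101000111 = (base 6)1303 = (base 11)278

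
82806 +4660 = 87466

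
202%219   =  202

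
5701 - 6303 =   -  602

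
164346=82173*2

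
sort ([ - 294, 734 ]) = [ - 294, 734] 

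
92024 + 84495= 176519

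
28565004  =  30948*923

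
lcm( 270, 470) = 12690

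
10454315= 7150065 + 3304250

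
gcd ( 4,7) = 1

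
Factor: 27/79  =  3^3*79^( - 1) 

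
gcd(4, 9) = 1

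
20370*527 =10734990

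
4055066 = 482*8413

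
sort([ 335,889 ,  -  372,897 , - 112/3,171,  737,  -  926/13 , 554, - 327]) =[-372, - 327, - 926/13, - 112/3 , 171,335,  554, 737, 889, 897]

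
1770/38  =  885/19 = 46.58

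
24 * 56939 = 1366536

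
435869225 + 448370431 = 884239656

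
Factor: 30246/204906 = 13^( - 1)*37^ (  -  1 ) *71^1 = 71/481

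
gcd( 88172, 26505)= 1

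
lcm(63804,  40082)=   3126396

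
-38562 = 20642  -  59204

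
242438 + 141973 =384411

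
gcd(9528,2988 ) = 12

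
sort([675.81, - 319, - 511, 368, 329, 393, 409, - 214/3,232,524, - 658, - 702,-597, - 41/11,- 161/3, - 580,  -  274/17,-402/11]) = [ - 702, - 658, -597, - 580, -511, - 319,-214/3, - 161/3,  -  402/11, - 274/17 ,-41/11,232,329, 368, 393 , 409, 524,675.81]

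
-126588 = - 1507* 84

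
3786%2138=1648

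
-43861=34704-78565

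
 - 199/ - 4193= 199/4193 = 0.05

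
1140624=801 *1424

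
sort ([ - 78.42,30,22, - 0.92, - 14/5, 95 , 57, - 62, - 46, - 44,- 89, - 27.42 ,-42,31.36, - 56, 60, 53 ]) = [-89, - 78.42, - 62, - 56, - 46, -44, - 42, - 27.42, - 14/5,  -  0.92 , 22,30,31.36 , 53,  57, 60,95 ]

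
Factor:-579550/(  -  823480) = 335/476 = 2^( - 2)*5^1*7^(- 1)*17^(-1 )*67^1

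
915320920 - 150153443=765167477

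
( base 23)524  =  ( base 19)78g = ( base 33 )2fm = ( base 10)2695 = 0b101010000111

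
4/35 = 4/35 = 0.11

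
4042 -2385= 1657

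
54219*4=216876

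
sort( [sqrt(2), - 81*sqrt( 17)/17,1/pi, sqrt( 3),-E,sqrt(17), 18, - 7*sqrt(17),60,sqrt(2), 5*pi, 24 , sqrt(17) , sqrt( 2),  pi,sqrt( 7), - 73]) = [ - 73 , - 7*sqrt(17 ), - 81*sqrt ( 17)/17, - E, 1/pi,  sqrt( 2), sqrt(2),  sqrt(2), sqrt ( 3), sqrt (7 ) , pi , sqrt(17) , sqrt ( 17),5*pi, 18, 24  ,  60]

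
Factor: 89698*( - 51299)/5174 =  - 7^1* 13^( - 1 ) * 43^2*149^1*199^(-1)*1193^1 = - 2300708851/2587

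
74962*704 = 52773248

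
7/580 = 7/580 = 0.01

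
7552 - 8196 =  -  644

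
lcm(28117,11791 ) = 365521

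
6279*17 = 106743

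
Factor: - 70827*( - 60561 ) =4289353947 = 3^4*2243^1*23609^1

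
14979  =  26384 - 11405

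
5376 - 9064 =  - 3688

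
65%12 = 5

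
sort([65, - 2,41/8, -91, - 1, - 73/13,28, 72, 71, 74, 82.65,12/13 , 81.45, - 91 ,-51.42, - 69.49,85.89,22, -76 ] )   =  [ - 91, -91 ,-76, - 69.49, - 51.42, - 73/13,- 2, - 1,12/13, 41/8, 22, 28,65,71, 72,74, 81.45,82.65, 85.89]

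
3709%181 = 89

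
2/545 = 2/545  =  0.00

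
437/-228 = - 23/12 = - 1.92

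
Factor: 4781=7^1*683^1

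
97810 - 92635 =5175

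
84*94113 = 7905492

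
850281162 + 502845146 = 1353126308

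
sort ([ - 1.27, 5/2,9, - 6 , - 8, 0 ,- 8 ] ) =[-8, - 8,  -  6,  -  1.27,0 , 5/2,9 ]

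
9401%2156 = 777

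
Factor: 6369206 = 2^1*23^1*138461^1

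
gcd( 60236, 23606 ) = 814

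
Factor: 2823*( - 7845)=-22146435  =  - 3^2 * 5^1*523^1*941^1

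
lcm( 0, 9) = 0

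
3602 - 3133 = 469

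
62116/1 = 62116 = 62116.00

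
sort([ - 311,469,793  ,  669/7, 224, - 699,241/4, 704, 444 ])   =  [ - 699,-311, 241/4,669/7, 224, 444, 469,704,793]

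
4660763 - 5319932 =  - 659169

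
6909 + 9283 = 16192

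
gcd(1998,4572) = 18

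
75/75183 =25/25061 =0.00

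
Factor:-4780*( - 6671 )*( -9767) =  - 2^2 * 5^1*7^1*239^1*953^1*9767^1=- 311444040460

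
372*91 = 33852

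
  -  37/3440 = - 1 + 3403/3440=- 0.01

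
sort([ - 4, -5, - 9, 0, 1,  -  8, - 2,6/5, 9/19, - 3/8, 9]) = [ - 9, - 8,-5, - 4,  -  2,-3/8, 0,9/19, 1, 6/5,  9]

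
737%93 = 86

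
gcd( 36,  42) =6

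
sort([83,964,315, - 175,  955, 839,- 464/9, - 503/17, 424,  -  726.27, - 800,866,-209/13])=[ - 800, - 726.27, - 175,  -  464/9, - 503/17, - 209/13,83,315 , 424,839, 866 , 955,  964]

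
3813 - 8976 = -5163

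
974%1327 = 974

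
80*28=2240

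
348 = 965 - 617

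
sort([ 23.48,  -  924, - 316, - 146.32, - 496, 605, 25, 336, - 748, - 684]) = [- 924, - 748, - 684,  -  496 , - 316, - 146.32, 23.48 , 25,336, 605 ] 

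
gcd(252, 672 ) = 84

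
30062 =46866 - 16804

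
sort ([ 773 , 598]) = [598,773 ] 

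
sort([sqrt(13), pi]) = [pi, sqrt(13)]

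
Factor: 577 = 577^1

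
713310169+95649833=808960002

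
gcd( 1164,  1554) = 6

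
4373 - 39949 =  - 35576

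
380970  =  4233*90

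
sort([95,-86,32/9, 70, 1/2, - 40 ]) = [ - 86,-40, 1/2,32/9,70,  95] 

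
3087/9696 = 1029/3232 = 0.32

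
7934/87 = 91  +  17/87 = 91.20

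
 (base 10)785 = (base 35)mf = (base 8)1421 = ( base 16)311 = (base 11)654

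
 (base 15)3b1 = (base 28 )121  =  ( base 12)5a1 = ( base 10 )841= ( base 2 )1101001001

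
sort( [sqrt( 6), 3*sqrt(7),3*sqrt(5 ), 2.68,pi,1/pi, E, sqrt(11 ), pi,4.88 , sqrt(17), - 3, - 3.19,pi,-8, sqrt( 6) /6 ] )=[-8 ,-3.19, - 3,1/pi,sqrt(6 )/6,sqrt(6), 2.68,E, pi, pi, pi,sqrt(11), sqrt(17),4.88,  3*sqrt( 5 ),  3 * sqrt( 7 )]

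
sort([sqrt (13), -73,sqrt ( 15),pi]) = [  -  73,pi,sqrt( 13), sqrt( 15 )] 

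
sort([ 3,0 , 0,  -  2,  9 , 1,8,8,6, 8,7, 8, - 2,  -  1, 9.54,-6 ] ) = [-6, - 2,-2,-1,  0,  0,  1,3,  6,  7, 8,8, 8, 8,  9,  9.54]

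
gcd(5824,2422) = 14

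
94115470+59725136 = 153840606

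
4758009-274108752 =  -  269350743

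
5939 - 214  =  5725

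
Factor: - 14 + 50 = 36= 2^2*3^2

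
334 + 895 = 1229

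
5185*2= 10370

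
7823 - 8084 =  - 261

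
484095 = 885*547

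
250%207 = 43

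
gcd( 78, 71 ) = 1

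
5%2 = 1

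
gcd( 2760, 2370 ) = 30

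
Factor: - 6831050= - 2^1*5^2 * 136621^1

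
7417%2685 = 2047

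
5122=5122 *1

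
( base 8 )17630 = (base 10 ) 8088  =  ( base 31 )8cs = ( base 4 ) 1332120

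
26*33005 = 858130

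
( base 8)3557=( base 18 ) 5FD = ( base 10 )1903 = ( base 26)2L5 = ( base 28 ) 2br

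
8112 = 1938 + 6174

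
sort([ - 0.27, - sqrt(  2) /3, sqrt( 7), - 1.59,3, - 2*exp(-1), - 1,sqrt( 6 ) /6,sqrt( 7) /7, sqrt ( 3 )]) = [- 1.59,  -  1, - 2 * exp( - 1), - sqrt( 2)/3,-0.27,sqrt( 7)/7, sqrt (6)/6,sqrt( 3 ), sqrt( 7), 3] 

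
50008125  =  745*67125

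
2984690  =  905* 3298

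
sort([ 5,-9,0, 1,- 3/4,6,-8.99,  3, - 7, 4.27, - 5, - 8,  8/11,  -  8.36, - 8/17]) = [ - 9, - 8.99,- 8.36, - 8, - 7  , - 5,-3/4, - 8/17,0,8/11,1 , 3,4.27,5,6 ]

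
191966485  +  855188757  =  1047155242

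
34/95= 34/95 = 0.36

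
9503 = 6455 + 3048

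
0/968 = 0 = 0.00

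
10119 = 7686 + 2433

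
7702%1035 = 457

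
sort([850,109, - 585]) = [ - 585, 109, 850 ]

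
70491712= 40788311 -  - 29703401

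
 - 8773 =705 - 9478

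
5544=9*616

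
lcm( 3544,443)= 3544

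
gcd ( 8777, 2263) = 1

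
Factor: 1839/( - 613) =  - 3^1 = -3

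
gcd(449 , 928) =1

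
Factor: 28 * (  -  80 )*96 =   -  2^11*3^1*5^1*7^1= - 215040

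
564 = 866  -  302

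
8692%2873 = 73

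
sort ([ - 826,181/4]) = [ - 826,181/4] 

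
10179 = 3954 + 6225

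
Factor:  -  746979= -3^1*41^1*6073^1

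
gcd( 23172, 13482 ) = 6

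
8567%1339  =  533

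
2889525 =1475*1959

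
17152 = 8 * 2144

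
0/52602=0= 0.00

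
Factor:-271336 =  - 2^3*13^1*2609^1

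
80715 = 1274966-1194251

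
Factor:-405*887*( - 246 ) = 88371810 = 2^1*3^5*5^1 * 41^1*887^1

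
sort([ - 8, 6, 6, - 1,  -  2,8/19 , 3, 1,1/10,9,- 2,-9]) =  [-9,-8,-2, - 2 , - 1,  1/10, 8/19,1,3, 6,6,9 ]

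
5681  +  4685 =10366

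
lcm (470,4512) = 22560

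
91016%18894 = 15440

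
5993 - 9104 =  - 3111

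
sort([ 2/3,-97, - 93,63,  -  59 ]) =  [ - 97,  -  93, - 59, 2/3,63 ] 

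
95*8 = 760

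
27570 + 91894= 119464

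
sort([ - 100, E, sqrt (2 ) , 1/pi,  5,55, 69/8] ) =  [ - 100, 1/pi, sqrt( 2), E,5, 69/8 , 55]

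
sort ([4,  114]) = [4, 114]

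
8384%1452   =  1124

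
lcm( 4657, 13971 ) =13971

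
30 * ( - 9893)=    - 296790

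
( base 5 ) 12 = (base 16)7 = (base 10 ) 7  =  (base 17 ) 7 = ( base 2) 111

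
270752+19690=290442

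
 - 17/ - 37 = 17/37 = 0.46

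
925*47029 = 43501825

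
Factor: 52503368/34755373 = 2^3*73^(  -  1)*476101^( - 1)*6562921^1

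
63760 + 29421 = 93181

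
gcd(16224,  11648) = 416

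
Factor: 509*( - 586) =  - 298274 = - 2^1* 293^1*509^1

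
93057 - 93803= - 746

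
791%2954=791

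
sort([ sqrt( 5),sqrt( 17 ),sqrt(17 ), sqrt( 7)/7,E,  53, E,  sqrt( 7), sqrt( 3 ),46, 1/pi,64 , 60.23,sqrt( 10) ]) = [ 1/pi , sqrt( 7)/7, sqrt(3),sqrt( 5),sqrt( 7), E , E, sqrt (10 ), sqrt( 17) , sqrt (17 ), 46, 53, 60.23,64 ]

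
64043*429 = 27474447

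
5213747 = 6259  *833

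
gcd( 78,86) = 2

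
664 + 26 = 690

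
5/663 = 5/663 = 0.01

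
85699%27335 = 3694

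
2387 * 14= 33418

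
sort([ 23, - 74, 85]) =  [ - 74,23, 85] 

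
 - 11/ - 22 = 1/2 = 0.50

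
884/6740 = 221/1685  =  0.13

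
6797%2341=2115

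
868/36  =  24 + 1/9  =  24.11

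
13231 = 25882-12651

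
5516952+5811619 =11328571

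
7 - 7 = 0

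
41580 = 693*60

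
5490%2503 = 484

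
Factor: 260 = 2^2*5^1*13^1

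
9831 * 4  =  39324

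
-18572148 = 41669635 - 60241783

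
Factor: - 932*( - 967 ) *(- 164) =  - 2^4 * 41^1  *  233^1*967^1 = - 147804016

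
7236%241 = 6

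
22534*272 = 6129248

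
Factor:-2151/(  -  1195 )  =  9/5 = 3^2*5^( - 1) 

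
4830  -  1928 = 2902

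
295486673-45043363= 250443310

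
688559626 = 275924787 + 412634839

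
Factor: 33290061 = 3^1*7^2*226463^1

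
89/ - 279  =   - 89/279  =  -0.32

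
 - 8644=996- 9640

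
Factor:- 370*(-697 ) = 257890 = 2^1*5^1*17^1*37^1 *41^1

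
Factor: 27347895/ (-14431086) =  - 3038655/1603454=- 2^( - 1 )*3^1*5^1*863^( - 1 )*929^( - 1) * 202577^1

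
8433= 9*937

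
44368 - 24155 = 20213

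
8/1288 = 1/161 =0.01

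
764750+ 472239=1236989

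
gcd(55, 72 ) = 1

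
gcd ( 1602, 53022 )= 6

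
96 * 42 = 4032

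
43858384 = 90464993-46606609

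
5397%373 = 175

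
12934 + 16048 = 28982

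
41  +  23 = 64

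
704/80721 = 704/80721 = 0.01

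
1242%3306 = 1242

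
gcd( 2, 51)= 1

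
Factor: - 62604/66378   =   - 282/299 = -2^1*3^1*13^( - 1)*23^(-1)*47^1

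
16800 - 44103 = -27303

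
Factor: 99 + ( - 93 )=6= 2^1*3^1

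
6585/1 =6585  =  6585.00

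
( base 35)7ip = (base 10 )9230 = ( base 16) 240e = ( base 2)10010000001110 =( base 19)16AF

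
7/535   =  7/535 =0.01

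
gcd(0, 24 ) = 24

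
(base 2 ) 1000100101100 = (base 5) 120041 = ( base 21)9k7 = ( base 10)4396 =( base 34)3RA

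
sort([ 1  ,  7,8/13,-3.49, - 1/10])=[-3.49, - 1/10, 8/13,1, 7 ] 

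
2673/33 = 81 = 81.00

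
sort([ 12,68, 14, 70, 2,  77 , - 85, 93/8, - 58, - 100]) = [ - 100, - 85 , - 58, 2,93/8, 12,14 , 68,70,77]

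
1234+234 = 1468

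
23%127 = 23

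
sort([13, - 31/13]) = [ - 31/13, 13]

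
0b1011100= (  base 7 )161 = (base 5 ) 332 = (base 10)92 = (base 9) 112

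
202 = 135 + 67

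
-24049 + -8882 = -32931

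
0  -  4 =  -4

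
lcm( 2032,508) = 2032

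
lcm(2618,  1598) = 123046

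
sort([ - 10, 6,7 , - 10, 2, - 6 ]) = [- 10,  -  10, - 6, 2,6, 7]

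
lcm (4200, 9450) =37800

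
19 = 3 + 16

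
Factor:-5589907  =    -  5589907^1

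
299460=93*3220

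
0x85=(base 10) 133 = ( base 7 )250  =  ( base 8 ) 205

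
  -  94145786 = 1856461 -96002247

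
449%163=123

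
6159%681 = 30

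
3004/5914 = 1502/2957 = 0.51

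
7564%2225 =889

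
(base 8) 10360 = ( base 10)4336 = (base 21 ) 9ha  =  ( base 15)1441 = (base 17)f01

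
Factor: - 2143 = -2143^1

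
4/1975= 4/1975 = 0.00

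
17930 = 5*3586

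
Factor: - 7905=-3^1*5^1* 17^1 * 31^1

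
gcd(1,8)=1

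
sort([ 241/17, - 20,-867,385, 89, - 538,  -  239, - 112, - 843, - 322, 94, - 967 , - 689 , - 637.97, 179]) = [ - 967, -867, - 843, - 689, - 637.97,- 538, - 322, - 239,-112, - 20, 241/17,89,94,179, 385]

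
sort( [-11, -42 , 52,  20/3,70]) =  [-42,-11 , 20/3, 52,70]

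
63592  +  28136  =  91728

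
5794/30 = 2897/15= 193.13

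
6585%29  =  2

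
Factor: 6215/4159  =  5^1*11^1*113^1  *4159^( - 1) 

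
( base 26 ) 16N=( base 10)855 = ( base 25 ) 195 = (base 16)357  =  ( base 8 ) 1527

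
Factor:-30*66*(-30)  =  2^3*3^3*5^2*11^1= 59400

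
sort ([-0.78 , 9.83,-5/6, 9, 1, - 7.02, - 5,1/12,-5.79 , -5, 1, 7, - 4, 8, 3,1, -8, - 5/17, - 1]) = [  -  8, -7.02, - 5.79,-5,- 5,  -  4, - 1, - 5/6, - 0.78  , - 5/17, 1/12,1, 1,1, 3,  7, 8,9, 9.83]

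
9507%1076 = 899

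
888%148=0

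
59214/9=19738/3= 6579.33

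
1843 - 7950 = -6107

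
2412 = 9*268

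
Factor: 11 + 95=106 = 2^1 * 53^1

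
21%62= 21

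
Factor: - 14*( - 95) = 1330 = 2^1*5^1*7^1*19^1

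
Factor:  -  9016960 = -2^7*5^1*73^1*193^1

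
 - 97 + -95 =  - 192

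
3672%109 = 75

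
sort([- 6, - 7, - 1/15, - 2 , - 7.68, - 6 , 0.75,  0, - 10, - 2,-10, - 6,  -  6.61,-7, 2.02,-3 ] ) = [  -  10, - 10, - 7.68,  -  7, - 7 , - 6.61 , - 6, - 6, - 6 , - 3 , - 2, - 2,  -  1/15, 0,0.75,2.02 ] 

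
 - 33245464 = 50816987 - 84062451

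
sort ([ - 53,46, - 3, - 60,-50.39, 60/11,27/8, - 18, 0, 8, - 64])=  [ - 64, - 60, - 53,-50.39 , - 18,-3, 0, 27/8, 60/11,  8,46]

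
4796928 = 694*6912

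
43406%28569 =14837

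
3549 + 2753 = 6302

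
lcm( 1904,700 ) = 47600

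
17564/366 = 8782/183 =47.99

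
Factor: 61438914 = 2^1*3^2 * 3413273^1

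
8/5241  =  8/5241 = 0.00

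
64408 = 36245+28163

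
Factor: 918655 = 5^1*313^1*587^1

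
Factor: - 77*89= - 7^1*11^1 * 89^1 = - 6853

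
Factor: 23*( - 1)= - 23^1 = -  23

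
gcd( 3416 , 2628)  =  4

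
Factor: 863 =863^1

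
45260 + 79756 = 125016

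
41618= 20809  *2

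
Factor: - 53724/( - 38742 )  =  2^1*11^1 * 37^1*587^( - 1 ) = 814/587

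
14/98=1/7  =  0.14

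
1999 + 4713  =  6712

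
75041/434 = 75041/434 = 172.91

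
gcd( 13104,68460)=84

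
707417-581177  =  126240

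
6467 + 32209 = 38676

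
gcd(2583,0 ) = 2583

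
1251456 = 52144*24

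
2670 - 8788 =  - 6118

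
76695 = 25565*3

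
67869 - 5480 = 62389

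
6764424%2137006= 353406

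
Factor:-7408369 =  - 23^1*29^2*383^1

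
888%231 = 195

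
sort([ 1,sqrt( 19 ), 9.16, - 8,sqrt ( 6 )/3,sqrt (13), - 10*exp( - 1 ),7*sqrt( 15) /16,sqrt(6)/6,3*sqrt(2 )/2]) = [ - 8, - 10*exp( - 1),sqrt( 6)/6, sqrt( 6)/3,  1,7*sqrt( 15) /16,3*sqrt( 2 )/2,sqrt(  13 ) , sqrt( 19),9.16 ] 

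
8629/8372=8629/8372=1.03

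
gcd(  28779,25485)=3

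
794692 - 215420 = 579272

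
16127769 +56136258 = 72264027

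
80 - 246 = - 166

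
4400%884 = 864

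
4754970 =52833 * 90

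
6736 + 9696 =16432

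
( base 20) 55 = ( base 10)105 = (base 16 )69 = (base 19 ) 5a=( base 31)3c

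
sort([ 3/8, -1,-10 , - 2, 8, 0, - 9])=[ - 10, - 9, - 2 , - 1, 0,3/8, 8 ]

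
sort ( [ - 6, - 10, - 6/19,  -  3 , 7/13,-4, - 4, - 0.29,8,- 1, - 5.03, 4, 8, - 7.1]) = [ - 10, - 7.1, - 6, - 5.03, - 4, - 4,-3,-1, - 6/19, - 0.29, 7/13,4, 8, 8 ] 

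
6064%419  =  198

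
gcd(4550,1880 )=10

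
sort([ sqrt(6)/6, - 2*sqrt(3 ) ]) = [ - 2 * sqrt(3 ), sqrt (6)/6]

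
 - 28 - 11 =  - 39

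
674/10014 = 337/5007 = 0.07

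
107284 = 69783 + 37501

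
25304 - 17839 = 7465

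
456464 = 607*752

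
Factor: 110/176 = 2^( - 3)*5^1 = 5/8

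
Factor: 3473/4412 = 2^ (-2)*23^1*151^1*1103^(  -  1)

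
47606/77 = 47606/77 = 618.26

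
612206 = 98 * 6247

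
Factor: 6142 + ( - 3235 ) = 2907 =3^2*17^1*19^1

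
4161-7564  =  -3403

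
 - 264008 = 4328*( - 61 )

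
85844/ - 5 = -85844/5 = - 17168.80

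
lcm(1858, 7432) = 7432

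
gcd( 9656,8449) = 1207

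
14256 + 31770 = 46026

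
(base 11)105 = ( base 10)126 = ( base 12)a6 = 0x7e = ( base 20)66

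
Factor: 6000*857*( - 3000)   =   - 2^7*3^2 * 5^6*857^1= - 15426000000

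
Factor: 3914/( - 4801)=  - 2^1*19^1*103^1* 4801^ ( - 1) 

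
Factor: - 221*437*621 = - 59974317=-  3^3*13^1*17^1*19^1*23^2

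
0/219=0 = 0.00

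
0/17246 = 0 = 0.00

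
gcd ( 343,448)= 7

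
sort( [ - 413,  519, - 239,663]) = [ - 413, - 239,  519,663]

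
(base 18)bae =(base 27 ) 545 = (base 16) eae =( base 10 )3758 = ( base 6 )25222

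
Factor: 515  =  5^1*103^1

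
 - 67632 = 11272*( - 6) 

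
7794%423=180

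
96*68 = 6528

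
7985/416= 7985/416= 19.19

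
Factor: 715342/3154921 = 2^1*7^( - 1)*11^( - 1)*40973^( -1)*357671^1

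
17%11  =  6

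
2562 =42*61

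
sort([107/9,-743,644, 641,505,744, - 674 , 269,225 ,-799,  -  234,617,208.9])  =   [ - 799,- 743, - 674, - 234,107/9 , 208.9,225,269,505,617,641,644,744] 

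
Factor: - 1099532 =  - 2^2*7^1*107^1*367^1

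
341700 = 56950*6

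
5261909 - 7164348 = -1902439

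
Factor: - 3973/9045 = - 3^( - 3)*5^( - 1 )*29^1*67^( - 1 )*137^1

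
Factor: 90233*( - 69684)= - 2^2*3^1*11^1 *13^1*631^1 * 5807^1 = - 6287796372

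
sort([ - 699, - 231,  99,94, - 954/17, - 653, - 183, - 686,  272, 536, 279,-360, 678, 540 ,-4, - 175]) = [ - 699, - 686, - 653,- 360,-231, - 183, - 175, - 954/17, - 4, 94, 99, 272, 279,536,540,678 ] 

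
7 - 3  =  4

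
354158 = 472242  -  118084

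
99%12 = 3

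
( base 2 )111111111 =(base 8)777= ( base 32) fv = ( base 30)H1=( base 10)511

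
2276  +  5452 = 7728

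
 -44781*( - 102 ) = 4567662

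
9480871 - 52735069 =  - 43254198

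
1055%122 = 79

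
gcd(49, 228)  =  1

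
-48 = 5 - 53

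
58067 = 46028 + 12039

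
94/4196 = 47/2098=0.02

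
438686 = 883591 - 444905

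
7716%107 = 12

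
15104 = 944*16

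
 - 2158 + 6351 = 4193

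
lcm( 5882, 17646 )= 17646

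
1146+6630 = 7776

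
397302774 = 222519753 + 174783021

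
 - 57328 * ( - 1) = 57328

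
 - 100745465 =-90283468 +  - 10461997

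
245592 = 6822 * 36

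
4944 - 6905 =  - 1961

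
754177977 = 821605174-67427197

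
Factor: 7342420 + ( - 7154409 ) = 188011^1 = 188011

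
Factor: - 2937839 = - 31^1*97^1*977^1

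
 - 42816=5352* ( -8)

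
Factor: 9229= 11^1*839^1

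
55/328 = 55/328 = 0.17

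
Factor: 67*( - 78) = -2^1*3^1 *13^1 *67^1=- 5226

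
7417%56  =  25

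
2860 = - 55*( - 52) 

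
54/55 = 54/55 = 0.98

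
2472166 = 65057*38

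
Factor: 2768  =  2^4*173^1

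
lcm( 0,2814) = 0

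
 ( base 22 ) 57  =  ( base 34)3F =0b1110101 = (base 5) 432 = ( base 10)117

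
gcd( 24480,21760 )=2720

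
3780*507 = 1916460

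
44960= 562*80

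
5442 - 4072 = 1370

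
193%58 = 19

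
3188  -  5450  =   - 2262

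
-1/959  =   - 1/959 = -0.00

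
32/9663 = 32/9663 = 0.00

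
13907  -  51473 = - 37566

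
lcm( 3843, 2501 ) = 157563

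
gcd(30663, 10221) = 10221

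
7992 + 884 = 8876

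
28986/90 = 4831/15 = 322.07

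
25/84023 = 25/84023 = 0.00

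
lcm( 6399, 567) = 44793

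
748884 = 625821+123063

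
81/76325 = 81/76325 =0.00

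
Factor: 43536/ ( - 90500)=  - 2^2 * 3^1*5^ ( - 3)*181^( -1)*907^1 = - 10884/22625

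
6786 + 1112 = 7898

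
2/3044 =1/1522 = 0.00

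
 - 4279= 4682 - 8961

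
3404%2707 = 697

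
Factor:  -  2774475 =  - 3^2 * 5^2*11^1*19^1 *59^1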